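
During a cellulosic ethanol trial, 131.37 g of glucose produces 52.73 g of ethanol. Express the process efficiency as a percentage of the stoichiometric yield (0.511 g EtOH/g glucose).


Fermentation efficiency = (actual / (0.511 * glucose)) * 100
= (52.73 / (0.511 * 131.37)) * 100
= 78.5490%

78.5490%


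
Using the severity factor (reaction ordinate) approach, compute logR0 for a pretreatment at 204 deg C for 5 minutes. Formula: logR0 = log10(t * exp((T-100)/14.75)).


logR0 = log10(t * exp((T - 100) / 14.75))
= log10(5 * exp((204 - 100) / 14.75))
= 3.7611

3.7611


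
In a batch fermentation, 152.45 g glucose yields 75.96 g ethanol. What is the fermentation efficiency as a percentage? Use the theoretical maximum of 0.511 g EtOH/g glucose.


Fermentation efficiency = (actual / (0.511 * glucose)) * 100
= (75.96 / (0.511 * 152.45)) * 100
= 97.5072%

97.5072%


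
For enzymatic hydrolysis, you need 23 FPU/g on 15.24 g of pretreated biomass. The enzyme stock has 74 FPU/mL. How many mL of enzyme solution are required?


V = dosage * m_sub / activity
V = 23 * 15.24 / 74
V = 4.7368 mL

4.7368 mL


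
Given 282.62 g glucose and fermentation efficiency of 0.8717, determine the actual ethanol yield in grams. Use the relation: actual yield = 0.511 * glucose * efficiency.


Actual ethanol: m = 0.511 * 282.62 * 0.8717
m = 125.8899 g

125.8899 g


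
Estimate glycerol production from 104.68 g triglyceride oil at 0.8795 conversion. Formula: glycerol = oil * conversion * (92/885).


glycerol = oil * conv * (92/885)
= 104.68 * 0.8795 * 92 / 885
= 9.5707 g

9.5707 g


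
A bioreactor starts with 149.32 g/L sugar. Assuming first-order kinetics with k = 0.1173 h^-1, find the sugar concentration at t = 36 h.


S = S0 * exp(-k * t)
S = 149.32 * exp(-0.1173 * 36)
S = 2.1887 g/L

2.1887 g/L


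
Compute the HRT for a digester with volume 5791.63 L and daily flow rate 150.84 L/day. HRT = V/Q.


HRT = V / Q
= 5791.63 / 150.84
= 38.3958 days

38.3958 days


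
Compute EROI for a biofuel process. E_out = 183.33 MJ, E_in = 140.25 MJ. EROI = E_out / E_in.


EROI = E_out / E_in
= 183.33 / 140.25
= 1.3072

1.3072


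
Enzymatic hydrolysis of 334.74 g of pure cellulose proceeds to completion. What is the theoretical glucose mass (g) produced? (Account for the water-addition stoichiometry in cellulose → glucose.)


glucose = cellulose * 180/162
= 334.74 * 180/162
= 371.9333 g

371.9333 g


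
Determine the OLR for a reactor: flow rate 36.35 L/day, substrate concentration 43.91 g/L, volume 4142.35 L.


OLR = Q * S / V
= 36.35 * 43.91 / 4142.35
= 0.3853 g/L/day

0.3853 g/L/day


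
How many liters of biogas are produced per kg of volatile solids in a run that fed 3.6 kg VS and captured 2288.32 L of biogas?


Y = V / VS
= 2288.32 / 3.6
= 635.6444 L/kg VS

635.6444 L/kg VS


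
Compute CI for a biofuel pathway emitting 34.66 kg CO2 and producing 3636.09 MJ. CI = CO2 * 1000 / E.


CI = CO2 * 1000 / E
= 34.66 * 1000 / 3636.09
= 9.5322 g CO2/MJ

9.5322 g CO2/MJ


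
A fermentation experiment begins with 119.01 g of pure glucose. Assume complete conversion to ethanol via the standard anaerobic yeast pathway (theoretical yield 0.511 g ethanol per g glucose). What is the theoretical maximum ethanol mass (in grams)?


Theoretical ethanol yield: m_EtOH = 0.511 * m_glucose
m_EtOH = 0.511 * 119.01 = 60.8141 g

60.8141 g


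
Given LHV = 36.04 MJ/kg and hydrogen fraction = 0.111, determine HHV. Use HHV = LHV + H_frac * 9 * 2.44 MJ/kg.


HHV = LHV + H_frac * 9 * 2.44
= 36.04 + 0.111 * 9 * 2.44
= 38.4776 MJ/kg

38.4776 MJ/kg


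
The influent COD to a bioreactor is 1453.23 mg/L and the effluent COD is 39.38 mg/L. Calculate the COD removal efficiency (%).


eta = (COD_in - COD_out) / COD_in * 100
= (1453.23 - 39.38) / 1453.23 * 100
= 97.2902%

97.2902%


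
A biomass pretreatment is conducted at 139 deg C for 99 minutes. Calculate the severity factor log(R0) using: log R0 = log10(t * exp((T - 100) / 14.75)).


logR0 = log10(t * exp((T - 100) / 14.75))
= log10(99 * exp((139 - 100) / 14.75))
= 3.1439

3.1439


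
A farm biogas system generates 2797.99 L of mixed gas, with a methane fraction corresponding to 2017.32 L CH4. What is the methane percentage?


CH4% = V_CH4 / V_total * 100
= 2017.32 / 2797.99 * 100
= 72.0989%

72.0989%


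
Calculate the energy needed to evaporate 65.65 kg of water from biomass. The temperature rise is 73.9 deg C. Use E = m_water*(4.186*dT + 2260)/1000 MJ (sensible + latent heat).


E = m_water * (4.186 * dT + 2260) / 1000
= 65.65 * (4.186 * 73.9 + 2260) / 1000
= 168.6775 MJ

168.6775 MJ


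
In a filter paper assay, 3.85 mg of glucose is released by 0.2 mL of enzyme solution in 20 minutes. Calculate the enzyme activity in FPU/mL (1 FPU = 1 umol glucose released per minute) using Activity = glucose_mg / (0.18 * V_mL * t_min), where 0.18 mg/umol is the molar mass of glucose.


Activity = glucose_mg / (0.18 mg/umol * V_mL * t_min)
= 3.85 / (0.18 * 0.2 * 20)
= 5.3472 FPU/mL

5.3472 FPU/mL


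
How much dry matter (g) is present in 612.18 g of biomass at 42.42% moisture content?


Wd = Ww * (1 - MC/100)
= 612.18 * (1 - 42.42/100)
= 352.4932 g

352.4932 g


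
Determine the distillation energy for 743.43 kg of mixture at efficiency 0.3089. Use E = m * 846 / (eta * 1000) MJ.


E = m * 846 / (eta * 1000)
= 743.43 * 846 / (0.3089 * 1000)
= 2036.0692 MJ

2036.0692 MJ


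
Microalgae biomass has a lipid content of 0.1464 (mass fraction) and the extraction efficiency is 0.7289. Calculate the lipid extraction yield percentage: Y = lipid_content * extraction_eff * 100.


Y = lipid_content * extraction_eff * 100
= 0.1464 * 0.7289 * 100
= 10.6711%

10.6711%


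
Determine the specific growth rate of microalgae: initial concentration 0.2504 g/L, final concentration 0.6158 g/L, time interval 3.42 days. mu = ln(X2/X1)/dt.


mu = ln(X2/X1) / dt
= ln(0.6158/0.2504) / 3.42
= 0.2631 per day

0.2631 per day


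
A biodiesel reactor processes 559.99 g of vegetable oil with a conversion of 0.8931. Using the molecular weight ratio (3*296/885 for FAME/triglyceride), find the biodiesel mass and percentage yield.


m_FAME = oil * conv * (3 * 296 / 885) = oil * conv * (888/885)
= 559.99 * 0.8931 * 888 / 885
= 501.8224 g
Y = m_FAME / oil * 100 = conv * (888/885) * 100
= 0.8931 * 888 / 885 * 100
= 89.61%

501.8224 g FAME; Y = 89.61%


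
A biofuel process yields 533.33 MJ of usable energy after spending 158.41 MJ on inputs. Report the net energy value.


NEV = E_out - E_in
= 533.33 - 158.41
= 374.9200 MJ

374.9200 MJ


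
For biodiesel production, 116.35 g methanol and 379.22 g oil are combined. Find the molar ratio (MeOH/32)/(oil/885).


Molar ratio = n_MeOH / n_oil = (MeOH/32) / (oil/885) = (MeOH * 885) / (32 * oil)
= (116.35 * 885) / (32 * 379.22)
= 8.4853

8.4853


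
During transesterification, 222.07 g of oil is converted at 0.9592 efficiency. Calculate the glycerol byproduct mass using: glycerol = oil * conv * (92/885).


glycerol = oil * conv * (92/885)
= 222.07 * 0.9592 * 92 / 885
= 22.1434 g

22.1434 g


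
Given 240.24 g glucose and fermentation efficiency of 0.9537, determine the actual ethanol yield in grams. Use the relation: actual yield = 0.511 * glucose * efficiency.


Actual ethanol: m = 0.511 * 240.24 * 0.9537
m = 117.0787 g

117.0787 g


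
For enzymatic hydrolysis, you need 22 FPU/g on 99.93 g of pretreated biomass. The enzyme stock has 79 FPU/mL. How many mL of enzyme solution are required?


V = dosage * m_sub / activity
V = 22 * 99.93 / 79
V = 27.8286 mL

27.8286 mL


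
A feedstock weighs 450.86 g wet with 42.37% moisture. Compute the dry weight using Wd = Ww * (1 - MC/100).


Wd = Ww * (1 - MC/100)
= 450.86 * (1 - 42.37/100)
= 259.8306 g

259.8306 g


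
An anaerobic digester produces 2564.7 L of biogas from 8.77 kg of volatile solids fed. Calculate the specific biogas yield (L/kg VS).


Y = V / VS
= 2564.7 / 8.77
= 292.4401 L/kg VS

292.4401 L/kg VS


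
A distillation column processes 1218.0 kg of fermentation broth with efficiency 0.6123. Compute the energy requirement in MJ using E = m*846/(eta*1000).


E = m * 846 / (eta * 1000)
= 1218.0 * 846 / (0.6123 * 1000)
= 1682.8809 MJ

1682.8809 MJ


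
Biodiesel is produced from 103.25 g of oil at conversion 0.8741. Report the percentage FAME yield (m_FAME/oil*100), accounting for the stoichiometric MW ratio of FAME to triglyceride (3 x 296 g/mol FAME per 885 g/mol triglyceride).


m_FAME = oil * conv * (3 * 296 / 885) = oil * conv * (888/885)
= 103.25 * 0.8741 * 888 / 885
= 90.5568 g
Y = m_FAME / oil * 100 = conv * (888/885) * 100
= 0.8741 * 888 / 885 * 100
= 87.71%

87.71%


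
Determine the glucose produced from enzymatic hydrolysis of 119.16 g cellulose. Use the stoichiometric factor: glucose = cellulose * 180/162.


glucose = cellulose * 180/162
= 119.16 * 180/162
= 132.4000 g

132.4000 g


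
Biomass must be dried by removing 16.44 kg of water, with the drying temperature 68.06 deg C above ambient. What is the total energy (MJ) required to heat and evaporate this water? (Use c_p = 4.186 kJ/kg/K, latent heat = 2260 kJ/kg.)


E = m_water * (4.186 * dT + 2260) / 1000
= 16.44 * (4.186 * 68.06 + 2260) / 1000
= 41.8381 MJ

41.8381 MJ


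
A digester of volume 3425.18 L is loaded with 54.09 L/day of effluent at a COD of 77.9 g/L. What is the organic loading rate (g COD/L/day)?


OLR = Q * S / V
= 54.09 * 77.9 / 3425.18
= 1.2302 g/L/day

1.2302 g/L/day


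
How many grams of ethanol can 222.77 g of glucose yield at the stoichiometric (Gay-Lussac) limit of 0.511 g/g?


Theoretical ethanol yield: m_EtOH = 0.511 * m_glucose
m_EtOH = 0.511 * 222.77 = 113.8355 g

113.8355 g


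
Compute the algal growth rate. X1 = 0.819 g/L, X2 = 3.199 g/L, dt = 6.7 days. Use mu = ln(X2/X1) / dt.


mu = ln(X2/X1) / dt
= ln(3.199/0.819) / 6.7
= 0.2034 per day

0.2034 per day


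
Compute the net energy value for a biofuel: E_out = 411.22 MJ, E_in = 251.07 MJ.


NEV = E_out - E_in
= 411.22 - 251.07
= 160.1500 MJ

160.1500 MJ


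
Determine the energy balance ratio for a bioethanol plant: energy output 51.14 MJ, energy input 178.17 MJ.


EROI = E_out / E_in
= 51.14 / 178.17
= 0.2870

0.2870


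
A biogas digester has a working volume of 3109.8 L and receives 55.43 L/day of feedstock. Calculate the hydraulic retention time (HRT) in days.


HRT = V / Q
= 3109.8 / 55.43
= 56.1032 days

56.1032 days


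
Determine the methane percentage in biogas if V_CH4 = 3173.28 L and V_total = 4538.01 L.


CH4% = V_CH4 / V_total * 100
= 3173.28 / 4538.01 * 100
= 69.9267%

69.9267%


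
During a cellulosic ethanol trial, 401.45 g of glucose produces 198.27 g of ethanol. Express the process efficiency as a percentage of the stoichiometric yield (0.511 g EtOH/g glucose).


Fermentation efficiency = (actual / (0.511 * glucose)) * 100
= (198.27 / (0.511 * 401.45)) * 100
= 96.6506%

96.6506%


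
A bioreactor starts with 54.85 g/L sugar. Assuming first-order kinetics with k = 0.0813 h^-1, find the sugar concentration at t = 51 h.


S = S0 * exp(-k * t)
S = 54.85 * exp(-0.0813 * 51)
S = 0.8679 g/L

0.8679 g/L


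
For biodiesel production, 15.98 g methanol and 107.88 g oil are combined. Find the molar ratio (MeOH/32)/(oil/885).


Molar ratio = n_MeOH / n_oil = (MeOH/32) / (oil/885) = (MeOH * 885) / (32 * oil)
= (15.98 * 885) / (32 * 107.88)
= 4.0967

4.0967


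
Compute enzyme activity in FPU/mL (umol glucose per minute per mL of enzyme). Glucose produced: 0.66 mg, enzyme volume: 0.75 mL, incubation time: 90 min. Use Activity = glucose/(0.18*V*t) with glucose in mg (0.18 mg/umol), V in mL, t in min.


Activity = glucose_mg / (0.18 mg/umol * V_mL * t_min)
= 0.66 / (0.18 * 0.75 * 90)
= 0.0543 FPU/mL

0.0543 FPU/mL


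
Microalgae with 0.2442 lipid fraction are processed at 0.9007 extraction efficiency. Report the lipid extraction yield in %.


Y = lipid_content * extraction_eff * 100
= 0.2442 * 0.9007 * 100
= 21.9951%

21.9951%


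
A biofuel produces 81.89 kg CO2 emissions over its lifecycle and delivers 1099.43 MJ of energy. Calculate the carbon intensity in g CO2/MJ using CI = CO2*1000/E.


CI = CO2 * 1000 / E
= 81.89 * 1000 / 1099.43
= 74.4841 g CO2/MJ

74.4841 g CO2/MJ


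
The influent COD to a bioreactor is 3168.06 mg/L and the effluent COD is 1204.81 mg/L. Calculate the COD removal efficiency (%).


eta = (COD_in - COD_out) / COD_in * 100
= (3168.06 - 1204.81) / 3168.06 * 100
= 61.9701%

61.9701%


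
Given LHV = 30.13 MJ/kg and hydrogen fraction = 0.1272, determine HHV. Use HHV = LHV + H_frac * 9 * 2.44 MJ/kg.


HHV = LHV + H_frac * 9 * 2.44
= 30.13 + 0.1272 * 9 * 2.44
= 32.9233 MJ/kg

32.9233 MJ/kg


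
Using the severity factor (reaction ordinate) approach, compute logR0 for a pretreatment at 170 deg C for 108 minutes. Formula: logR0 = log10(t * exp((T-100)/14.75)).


logR0 = log10(t * exp((T - 100) / 14.75))
= log10(108 * exp((170 - 100) / 14.75))
= 4.0945

4.0945


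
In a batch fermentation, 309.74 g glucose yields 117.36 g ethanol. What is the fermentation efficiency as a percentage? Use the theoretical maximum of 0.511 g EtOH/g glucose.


Fermentation efficiency = (actual / (0.511 * glucose)) * 100
= (117.36 / (0.511 * 309.74)) * 100
= 74.1484%

74.1484%


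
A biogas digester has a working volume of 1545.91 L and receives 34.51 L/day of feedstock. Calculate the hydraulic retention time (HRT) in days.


HRT = V / Q
= 1545.91 / 34.51
= 44.7960 days

44.7960 days


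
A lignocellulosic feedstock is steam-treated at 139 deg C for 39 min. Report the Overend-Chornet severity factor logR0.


logR0 = log10(t * exp((T - 100) / 14.75))
= log10(39 * exp((139 - 100) / 14.75))
= 2.7394

2.7394


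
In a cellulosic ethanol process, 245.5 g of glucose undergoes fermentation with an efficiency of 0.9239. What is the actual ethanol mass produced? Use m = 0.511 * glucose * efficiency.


Actual ethanol: m = 0.511 * 245.5 * 0.9239
m = 115.9037 g

115.9037 g


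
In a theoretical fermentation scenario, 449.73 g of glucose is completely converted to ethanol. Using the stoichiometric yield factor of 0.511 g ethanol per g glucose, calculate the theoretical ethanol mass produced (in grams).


Theoretical ethanol yield: m_EtOH = 0.511 * m_glucose
m_EtOH = 0.511 * 449.73 = 229.8120 g

229.8120 g


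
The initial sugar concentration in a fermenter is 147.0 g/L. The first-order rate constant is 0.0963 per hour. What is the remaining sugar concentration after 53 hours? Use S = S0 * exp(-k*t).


S = S0 * exp(-k * t)
S = 147.0 * exp(-0.0963 * 53)
S = 0.8927 g/L

0.8927 g/L


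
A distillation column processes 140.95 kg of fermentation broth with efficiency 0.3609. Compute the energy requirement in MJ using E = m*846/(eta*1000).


E = m * 846 / (eta * 1000)
= 140.95 * 846 / (0.3609 * 1000)
= 330.4065 MJ

330.4065 MJ


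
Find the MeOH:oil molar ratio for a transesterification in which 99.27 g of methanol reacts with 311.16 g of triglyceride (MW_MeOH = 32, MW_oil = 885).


Molar ratio = n_MeOH / n_oil = (MeOH/32) / (oil/885) = (MeOH * 885) / (32 * oil)
= (99.27 * 885) / (32 * 311.16)
= 8.8232

8.8232


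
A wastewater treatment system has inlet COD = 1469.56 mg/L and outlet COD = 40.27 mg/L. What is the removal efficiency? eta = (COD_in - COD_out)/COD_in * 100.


eta = (COD_in - COD_out) / COD_in * 100
= (1469.56 - 40.27) / 1469.56 * 100
= 97.2597%

97.2597%


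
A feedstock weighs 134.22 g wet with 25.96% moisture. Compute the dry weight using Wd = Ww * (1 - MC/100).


Wd = Ww * (1 - MC/100)
= 134.22 * (1 - 25.96/100)
= 99.3765 g

99.3765 g


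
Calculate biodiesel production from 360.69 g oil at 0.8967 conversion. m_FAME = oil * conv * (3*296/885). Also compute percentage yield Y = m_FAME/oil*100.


m_FAME = oil * conv * (3 * 296 / 885) = oil * conv * (888/885)
= 360.69 * 0.8967 * 888 / 885
= 324.5271 g
Y = m_FAME / oil * 100 = conv * (888/885) * 100
= 0.8967 * 888 / 885 * 100
= 89.97%

324.5271 g FAME; Y = 89.97%


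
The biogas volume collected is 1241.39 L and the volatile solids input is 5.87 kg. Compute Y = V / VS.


Y = V / VS
= 1241.39 / 5.87
= 211.4804 L/kg VS

211.4804 L/kg VS


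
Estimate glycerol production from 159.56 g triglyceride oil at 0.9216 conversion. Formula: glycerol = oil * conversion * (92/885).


glycerol = oil * conv * (92/885)
= 159.56 * 0.9216 * 92 / 885
= 15.2866 g

15.2866 g


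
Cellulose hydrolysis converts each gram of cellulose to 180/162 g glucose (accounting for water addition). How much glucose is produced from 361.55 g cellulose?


glucose = cellulose * 180/162
= 361.55 * 180/162
= 401.7222 g

401.7222 g


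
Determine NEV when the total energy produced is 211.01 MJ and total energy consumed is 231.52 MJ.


NEV = E_out - E_in
= 211.01 - 231.52
= -20.5100 MJ

-20.5100 MJ


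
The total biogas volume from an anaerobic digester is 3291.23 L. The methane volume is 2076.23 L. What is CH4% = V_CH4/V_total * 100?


CH4% = V_CH4 / V_total * 100
= 2076.23 / 3291.23 * 100
= 63.0837%

63.0837%


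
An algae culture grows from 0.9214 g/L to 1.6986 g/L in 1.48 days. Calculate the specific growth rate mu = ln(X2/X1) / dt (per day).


mu = ln(X2/X1) / dt
= ln(1.6986/0.9214) / 1.48
= 0.4133 per day

0.4133 per day


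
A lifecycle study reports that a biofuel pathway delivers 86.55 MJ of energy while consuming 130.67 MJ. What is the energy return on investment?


EROI = E_out / E_in
= 86.55 / 130.67
= 0.6624

0.6624


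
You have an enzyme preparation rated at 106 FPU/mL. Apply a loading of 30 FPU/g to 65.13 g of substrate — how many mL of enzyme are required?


V = dosage * m_sub / activity
V = 30 * 65.13 / 106
V = 18.4330 mL

18.4330 mL


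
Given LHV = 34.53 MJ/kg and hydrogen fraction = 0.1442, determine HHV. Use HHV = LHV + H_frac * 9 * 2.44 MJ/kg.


HHV = LHV + H_frac * 9 * 2.44
= 34.53 + 0.1442 * 9 * 2.44
= 37.6966 MJ/kg

37.6966 MJ/kg


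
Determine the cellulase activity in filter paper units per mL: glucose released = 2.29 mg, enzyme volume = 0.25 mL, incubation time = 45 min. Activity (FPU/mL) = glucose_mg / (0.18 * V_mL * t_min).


Activity = glucose_mg / (0.18 mg/umol * V_mL * t_min)
= 2.29 / (0.18 * 0.25 * 45)
= 1.1309 FPU/mL

1.1309 FPU/mL


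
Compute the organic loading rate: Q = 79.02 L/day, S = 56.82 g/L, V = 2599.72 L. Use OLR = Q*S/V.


OLR = Q * S / V
= 79.02 * 56.82 / 2599.72
= 1.7271 g/L/day

1.7271 g/L/day


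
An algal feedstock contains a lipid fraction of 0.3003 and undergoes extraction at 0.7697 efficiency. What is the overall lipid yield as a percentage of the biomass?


Y = lipid_content * extraction_eff * 100
= 0.3003 * 0.7697 * 100
= 23.1141%

23.1141%


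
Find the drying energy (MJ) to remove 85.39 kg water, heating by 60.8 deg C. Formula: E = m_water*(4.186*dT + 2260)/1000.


E = m_water * (4.186 * dT + 2260) / 1000
= 85.39 * (4.186 * 60.8 + 2260) / 1000
= 214.7139 MJ

214.7139 MJ


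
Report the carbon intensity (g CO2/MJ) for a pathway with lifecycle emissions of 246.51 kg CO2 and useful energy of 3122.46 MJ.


CI = CO2 * 1000 / E
= 246.51 * 1000 / 3122.46
= 78.9474 g CO2/MJ

78.9474 g CO2/MJ


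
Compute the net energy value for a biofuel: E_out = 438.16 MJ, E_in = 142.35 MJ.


NEV = E_out - E_in
= 438.16 - 142.35
= 295.8100 MJ

295.8100 MJ


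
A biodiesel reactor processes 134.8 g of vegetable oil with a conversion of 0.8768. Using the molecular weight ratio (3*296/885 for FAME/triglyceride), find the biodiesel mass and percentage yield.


m_FAME = oil * conv * (3 * 296 / 885) = oil * conv * (888/885)
= 134.8 * 0.8768 * 888 / 885
= 118.5933 g
Y = m_FAME / oil * 100 = conv * (888/885) * 100
= 0.8768 * 888 / 885 * 100
= 87.98%

118.5933 g FAME; Y = 87.98%


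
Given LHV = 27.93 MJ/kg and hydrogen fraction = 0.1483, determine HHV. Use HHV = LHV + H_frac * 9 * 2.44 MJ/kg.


HHV = LHV + H_frac * 9 * 2.44
= 27.93 + 0.1483 * 9 * 2.44
= 31.1867 MJ/kg

31.1867 MJ/kg


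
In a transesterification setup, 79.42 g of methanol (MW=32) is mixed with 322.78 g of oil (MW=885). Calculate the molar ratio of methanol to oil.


Molar ratio = n_MeOH / n_oil = (MeOH/32) / (oil/885) = (MeOH * 885) / (32 * oil)
= (79.42 * 885) / (32 * 322.78)
= 6.8048

6.8048


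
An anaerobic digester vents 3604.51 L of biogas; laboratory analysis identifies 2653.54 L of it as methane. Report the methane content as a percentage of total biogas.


CH4% = V_CH4 / V_total * 100
= 2653.54 / 3604.51 * 100
= 73.6172%

73.6172%


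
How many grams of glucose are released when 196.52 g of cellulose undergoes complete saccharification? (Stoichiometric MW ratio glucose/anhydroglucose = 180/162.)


glucose = cellulose * 180/162
= 196.52 * 180/162
= 218.3556 g

218.3556 g


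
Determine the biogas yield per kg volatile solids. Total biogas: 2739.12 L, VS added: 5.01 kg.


Y = V / VS
= 2739.12 / 5.01
= 546.7305 L/kg VS

546.7305 L/kg VS


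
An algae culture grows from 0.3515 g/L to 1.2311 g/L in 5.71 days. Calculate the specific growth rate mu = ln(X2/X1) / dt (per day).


mu = ln(X2/X1) / dt
= ln(1.2311/0.3515) / 5.71
= 0.2195 per day

0.2195 per day


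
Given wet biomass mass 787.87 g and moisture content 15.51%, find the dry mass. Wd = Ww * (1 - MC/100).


Wd = Ww * (1 - MC/100)
= 787.87 * (1 - 15.51/100)
= 665.6714 g

665.6714 g


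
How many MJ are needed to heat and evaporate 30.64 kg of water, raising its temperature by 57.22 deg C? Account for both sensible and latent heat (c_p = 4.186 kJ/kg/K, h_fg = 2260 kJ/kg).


E = m_water * (4.186 * dT + 2260) / 1000
= 30.64 * (4.186 * 57.22 + 2260) / 1000
= 76.5854 MJ

76.5854 MJ


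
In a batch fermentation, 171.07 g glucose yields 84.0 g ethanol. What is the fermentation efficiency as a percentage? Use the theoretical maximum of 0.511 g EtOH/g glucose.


Fermentation efficiency = (actual / (0.511 * glucose)) * 100
= (84.0 / (0.511 * 171.07)) * 100
= 96.0914%

96.0914%


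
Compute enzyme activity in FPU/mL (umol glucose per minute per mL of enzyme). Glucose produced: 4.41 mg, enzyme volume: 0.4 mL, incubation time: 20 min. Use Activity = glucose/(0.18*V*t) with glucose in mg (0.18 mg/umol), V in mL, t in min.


Activity = glucose_mg / (0.18 mg/umol * V_mL * t_min)
= 4.41 / (0.18 * 0.4 * 20)
= 3.0625 FPU/mL

3.0625 FPU/mL


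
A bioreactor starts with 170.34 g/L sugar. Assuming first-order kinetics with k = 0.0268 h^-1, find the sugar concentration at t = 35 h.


S = S0 * exp(-k * t)
S = 170.34 * exp(-0.0268 * 35)
S = 66.6728 g/L

66.6728 g/L


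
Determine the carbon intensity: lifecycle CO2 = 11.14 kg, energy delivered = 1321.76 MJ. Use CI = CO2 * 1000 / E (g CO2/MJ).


CI = CO2 * 1000 / E
= 11.14 * 1000 / 1321.76
= 8.4282 g CO2/MJ

8.4282 g CO2/MJ


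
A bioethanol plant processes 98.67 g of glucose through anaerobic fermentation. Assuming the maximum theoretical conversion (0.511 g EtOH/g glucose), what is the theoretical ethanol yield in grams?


Theoretical ethanol yield: m_EtOH = 0.511 * m_glucose
m_EtOH = 0.511 * 98.67 = 50.4204 g

50.4204 g


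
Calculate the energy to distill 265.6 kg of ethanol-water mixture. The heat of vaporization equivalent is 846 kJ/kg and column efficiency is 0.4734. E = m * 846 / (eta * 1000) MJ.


E = m * 846 / (eta * 1000)
= 265.6 * 846 / (0.4734 * 1000)
= 474.6464 MJ

474.6464 MJ


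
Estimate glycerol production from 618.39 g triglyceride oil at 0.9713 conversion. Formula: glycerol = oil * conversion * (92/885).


glycerol = oil * conv * (92/885)
= 618.39 * 0.9713 * 92 / 885
= 62.4396 g

62.4396 g


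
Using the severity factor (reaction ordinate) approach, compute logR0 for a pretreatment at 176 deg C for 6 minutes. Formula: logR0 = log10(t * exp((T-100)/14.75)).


logR0 = log10(t * exp((T - 100) / 14.75))
= log10(6 * exp((176 - 100) / 14.75))
= 3.0159

3.0159


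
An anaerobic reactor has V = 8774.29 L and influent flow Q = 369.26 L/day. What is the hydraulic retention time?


HRT = V / Q
= 8774.29 / 369.26
= 23.7618 days

23.7618 days


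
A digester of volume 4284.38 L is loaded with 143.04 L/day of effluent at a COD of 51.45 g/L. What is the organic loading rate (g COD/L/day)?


OLR = Q * S / V
= 143.04 * 51.45 / 4284.38
= 1.7177 g/L/day

1.7177 g/L/day


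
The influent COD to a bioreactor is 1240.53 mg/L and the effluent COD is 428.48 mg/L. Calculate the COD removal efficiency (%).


eta = (COD_in - COD_out) / COD_in * 100
= (1240.53 - 428.48) / 1240.53 * 100
= 65.4599%

65.4599%


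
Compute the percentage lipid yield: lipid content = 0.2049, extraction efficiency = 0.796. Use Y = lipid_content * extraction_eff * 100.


Y = lipid_content * extraction_eff * 100
= 0.2049 * 0.796 * 100
= 16.3100%

16.3100%


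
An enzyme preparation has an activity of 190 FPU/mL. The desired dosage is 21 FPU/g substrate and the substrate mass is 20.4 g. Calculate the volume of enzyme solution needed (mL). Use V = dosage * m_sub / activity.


V = dosage * m_sub / activity
V = 21 * 20.4 / 190
V = 2.2547 mL

2.2547 mL


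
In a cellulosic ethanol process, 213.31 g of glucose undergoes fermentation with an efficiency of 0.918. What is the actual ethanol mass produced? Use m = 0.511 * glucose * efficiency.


Actual ethanol: m = 0.511 * 213.31 * 0.918
m = 100.0633 g

100.0633 g


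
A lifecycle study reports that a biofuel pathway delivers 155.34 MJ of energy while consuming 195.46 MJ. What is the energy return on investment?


EROI = E_out / E_in
= 155.34 / 195.46
= 0.7947

0.7947


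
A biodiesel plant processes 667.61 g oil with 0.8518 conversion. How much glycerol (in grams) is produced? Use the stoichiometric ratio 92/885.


glycerol = oil * conv * (92/885)
= 667.61 * 0.8518 * 92 / 885
= 59.1160 g

59.1160 g


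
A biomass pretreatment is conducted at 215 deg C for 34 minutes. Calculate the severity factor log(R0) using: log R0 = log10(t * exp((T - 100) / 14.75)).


logR0 = log10(t * exp((T - 100) / 14.75))
= log10(34 * exp((215 - 100) / 14.75))
= 4.9175

4.9175


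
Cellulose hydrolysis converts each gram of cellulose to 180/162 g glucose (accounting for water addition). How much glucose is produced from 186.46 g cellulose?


glucose = cellulose * 180/162
= 186.46 * 180/162
= 207.1778 g

207.1778 g


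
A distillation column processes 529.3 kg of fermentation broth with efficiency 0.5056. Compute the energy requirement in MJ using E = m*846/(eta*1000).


E = m * 846 / (eta * 1000)
= 529.3 * 846 / (0.5056 * 1000)
= 885.6562 MJ

885.6562 MJ


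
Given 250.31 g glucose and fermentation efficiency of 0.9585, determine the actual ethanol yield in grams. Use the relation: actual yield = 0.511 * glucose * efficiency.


Actual ethanol: m = 0.511 * 250.31 * 0.9585
m = 122.6002 g

122.6002 g


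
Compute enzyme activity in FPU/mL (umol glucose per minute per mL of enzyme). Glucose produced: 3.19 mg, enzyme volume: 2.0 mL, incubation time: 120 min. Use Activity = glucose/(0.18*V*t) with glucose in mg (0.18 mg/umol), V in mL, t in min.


Activity = glucose_mg / (0.18 mg/umol * V_mL * t_min)
= 3.19 / (0.18 * 2.0 * 120)
= 0.0738 FPU/mL

0.0738 FPU/mL


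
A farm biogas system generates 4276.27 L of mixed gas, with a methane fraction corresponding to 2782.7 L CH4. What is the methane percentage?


CH4% = V_CH4 / V_total * 100
= 2782.7 / 4276.27 * 100
= 65.0731%

65.0731%


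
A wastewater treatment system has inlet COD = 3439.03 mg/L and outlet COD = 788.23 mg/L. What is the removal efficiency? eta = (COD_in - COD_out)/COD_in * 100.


eta = (COD_in - COD_out) / COD_in * 100
= (3439.03 - 788.23) / 3439.03 * 100
= 77.0799%

77.0799%


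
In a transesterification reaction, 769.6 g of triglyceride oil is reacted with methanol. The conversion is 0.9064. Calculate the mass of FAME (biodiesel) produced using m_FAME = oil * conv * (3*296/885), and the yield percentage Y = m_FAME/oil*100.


m_FAME = oil * conv * (3 * 296 / 885) = oil * conv * (888/885)
= 769.6 * 0.9064 * 888 / 885
= 699.9301 g
Y = m_FAME / oil * 100 = conv * (888/885) * 100
= 0.9064 * 888 / 885 * 100
= 90.95%

699.9301 g FAME; Y = 90.95%


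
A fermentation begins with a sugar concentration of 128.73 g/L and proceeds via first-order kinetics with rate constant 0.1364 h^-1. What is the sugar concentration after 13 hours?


S = S0 * exp(-k * t)
S = 128.73 * exp(-0.1364 * 13)
S = 21.8569 g/L

21.8569 g/L


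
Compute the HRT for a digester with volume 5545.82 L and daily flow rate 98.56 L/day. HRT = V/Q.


HRT = V / Q
= 5545.82 / 98.56
= 56.2685 days

56.2685 days


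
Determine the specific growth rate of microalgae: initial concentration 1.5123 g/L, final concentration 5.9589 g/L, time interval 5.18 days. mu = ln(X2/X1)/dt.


mu = ln(X2/X1) / dt
= ln(5.9589/1.5123) / 5.18
= 0.2647 per day

0.2647 per day


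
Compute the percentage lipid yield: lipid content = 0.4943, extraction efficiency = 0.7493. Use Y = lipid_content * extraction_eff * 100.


Y = lipid_content * extraction_eff * 100
= 0.4943 * 0.7493 * 100
= 37.0379%

37.0379%


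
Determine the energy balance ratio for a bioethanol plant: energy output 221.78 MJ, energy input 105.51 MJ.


EROI = E_out / E_in
= 221.78 / 105.51
= 2.1020

2.1020


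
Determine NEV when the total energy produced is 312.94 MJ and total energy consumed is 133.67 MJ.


NEV = E_out - E_in
= 312.94 - 133.67
= 179.2700 MJ

179.2700 MJ


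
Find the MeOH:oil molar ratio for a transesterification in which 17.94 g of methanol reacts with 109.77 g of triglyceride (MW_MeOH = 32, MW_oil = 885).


Molar ratio = n_MeOH / n_oil = (MeOH/32) / (oil/885) = (MeOH * 885) / (32 * oil)
= (17.94 * 885) / (32 * 109.77)
= 4.5199

4.5199


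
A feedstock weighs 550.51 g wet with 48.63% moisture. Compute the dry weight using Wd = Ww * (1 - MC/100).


Wd = Ww * (1 - MC/100)
= 550.51 * (1 - 48.63/100)
= 282.7970 g

282.7970 g


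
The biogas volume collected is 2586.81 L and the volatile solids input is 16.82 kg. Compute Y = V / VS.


Y = V / VS
= 2586.81 / 16.82
= 153.7937 L/kg VS

153.7937 L/kg VS


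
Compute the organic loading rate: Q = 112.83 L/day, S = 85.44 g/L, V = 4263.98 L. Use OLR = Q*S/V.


OLR = Q * S / V
= 112.83 * 85.44 / 4263.98
= 2.2608 g/L/day

2.2608 g/L/day


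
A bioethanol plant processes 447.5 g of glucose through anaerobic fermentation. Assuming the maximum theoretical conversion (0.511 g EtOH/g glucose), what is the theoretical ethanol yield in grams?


Theoretical ethanol yield: m_EtOH = 0.511 * m_glucose
m_EtOH = 0.511 * 447.5 = 228.6725 g

228.6725 g


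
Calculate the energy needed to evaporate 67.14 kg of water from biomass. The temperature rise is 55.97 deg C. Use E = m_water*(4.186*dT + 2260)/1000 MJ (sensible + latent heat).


E = m_water * (4.186 * dT + 2260) / 1000
= 67.14 * (4.186 * 55.97 + 2260) / 1000
= 167.4667 MJ

167.4667 MJ


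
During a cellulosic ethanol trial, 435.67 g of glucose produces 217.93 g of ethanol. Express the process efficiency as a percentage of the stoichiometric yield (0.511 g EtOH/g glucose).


Fermentation efficiency = (actual / (0.511 * glucose)) * 100
= (217.93 / (0.511 * 435.67)) * 100
= 97.8900%

97.8900%


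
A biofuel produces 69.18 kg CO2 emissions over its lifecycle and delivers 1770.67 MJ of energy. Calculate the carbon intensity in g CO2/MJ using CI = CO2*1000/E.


CI = CO2 * 1000 / E
= 69.18 * 1000 / 1770.67
= 39.0700 g CO2/MJ

39.0700 g CO2/MJ


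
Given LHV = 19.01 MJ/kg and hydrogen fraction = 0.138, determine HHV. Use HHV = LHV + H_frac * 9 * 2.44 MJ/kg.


HHV = LHV + H_frac * 9 * 2.44
= 19.01 + 0.138 * 9 * 2.44
= 22.0405 MJ/kg

22.0405 MJ/kg


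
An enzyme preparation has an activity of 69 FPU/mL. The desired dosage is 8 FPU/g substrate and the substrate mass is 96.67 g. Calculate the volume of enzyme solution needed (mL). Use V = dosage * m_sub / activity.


V = dosage * m_sub / activity
V = 8 * 96.67 / 69
V = 11.2081 mL

11.2081 mL


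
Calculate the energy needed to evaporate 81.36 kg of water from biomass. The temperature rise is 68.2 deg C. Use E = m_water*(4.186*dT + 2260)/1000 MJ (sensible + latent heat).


E = m_water * (4.186 * dT + 2260) / 1000
= 81.36 * (4.186 * 68.2 + 2260) / 1000
= 207.1007 MJ

207.1007 MJ


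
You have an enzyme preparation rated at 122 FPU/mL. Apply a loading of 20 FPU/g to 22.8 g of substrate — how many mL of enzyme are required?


V = dosage * m_sub / activity
V = 20 * 22.8 / 122
V = 3.7377 mL

3.7377 mL


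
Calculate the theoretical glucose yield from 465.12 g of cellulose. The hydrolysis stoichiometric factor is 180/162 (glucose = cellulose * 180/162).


glucose = cellulose * 180/162
= 465.12 * 180/162
= 516.8000 g

516.8000 g


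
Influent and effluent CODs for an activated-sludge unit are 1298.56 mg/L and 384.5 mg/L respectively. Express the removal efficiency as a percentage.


eta = (COD_in - COD_out) / COD_in * 100
= (1298.56 - 384.5) / 1298.56 * 100
= 70.3903%

70.3903%


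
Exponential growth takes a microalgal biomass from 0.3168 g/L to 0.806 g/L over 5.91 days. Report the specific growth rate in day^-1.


mu = ln(X2/X1) / dt
= ln(0.806/0.3168) / 5.91
= 0.1580 per day

0.1580 per day


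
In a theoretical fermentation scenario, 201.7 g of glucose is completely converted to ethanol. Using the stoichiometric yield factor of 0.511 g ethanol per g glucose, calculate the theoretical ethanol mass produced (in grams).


Theoretical ethanol yield: m_EtOH = 0.511 * m_glucose
m_EtOH = 0.511 * 201.7 = 103.0687 g

103.0687 g


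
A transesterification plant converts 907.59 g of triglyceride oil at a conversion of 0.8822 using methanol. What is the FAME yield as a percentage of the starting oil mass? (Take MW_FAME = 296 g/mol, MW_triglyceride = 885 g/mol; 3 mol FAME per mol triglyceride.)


m_FAME = oil * conv * (3 * 296 / 885) = oil * conv * (888/885)
= 907.59 * 0.8822 * 888 / 885
= 803.3901 g
Y = m_FAME / oil * 100 = conv * (888/885) * 100
= 0.8822 * 888 / 885 * 100
= 88.52%

88.52%


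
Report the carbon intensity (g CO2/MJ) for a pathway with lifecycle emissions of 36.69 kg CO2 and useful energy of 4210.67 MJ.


CI = CO2 * 1000 / E
= 36.69 * 1000 / 4210.67
= 8.7136 g CO2/MJ

8.7136 g CO2/MJ


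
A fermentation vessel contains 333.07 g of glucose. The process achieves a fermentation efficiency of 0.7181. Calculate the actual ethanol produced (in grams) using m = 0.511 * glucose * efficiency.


Actual ethanol: m = 0.511 * 333.07 * 0.7181
m = 122.2197 g

122.2197 g


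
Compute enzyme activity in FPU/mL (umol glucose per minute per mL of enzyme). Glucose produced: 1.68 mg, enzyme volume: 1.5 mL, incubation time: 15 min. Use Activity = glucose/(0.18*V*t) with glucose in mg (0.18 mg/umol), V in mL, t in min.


Activity = glucose_mg / (0.18 mg/umol * V_mL * t_min)
= 1.68 / (0.18 * 1.5 * 15)
= 0.4148 FPU/mL

0.4148 FPU/mL


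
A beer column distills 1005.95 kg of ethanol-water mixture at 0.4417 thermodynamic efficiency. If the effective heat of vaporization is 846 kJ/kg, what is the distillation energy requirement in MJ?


E = m * 846 / (eta * 1000)
= 1005.95 * 846 / (0.4417 * 1000)
= 1926.7233 MJ

1926.7233 MJ


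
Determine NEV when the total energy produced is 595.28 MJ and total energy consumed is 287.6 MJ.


NEV = E_out - E_in
= 595.28 - 287.6
= 307.6800 MJ

307.6800 MJ


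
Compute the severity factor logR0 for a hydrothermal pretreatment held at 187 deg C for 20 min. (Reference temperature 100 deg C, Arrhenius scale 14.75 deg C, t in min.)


logR0 = log10(t * exp((T - 100) / 14.75))
= log10(20 * exp((187 - 100) / 14.75))
= 3.8626

3.8626


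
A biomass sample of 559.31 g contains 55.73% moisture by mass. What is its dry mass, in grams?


Wd = Ww * (1 - MC/100)
= 559.31 * (1 - 55.73/100)
= 247.6065 g

247.6065 g


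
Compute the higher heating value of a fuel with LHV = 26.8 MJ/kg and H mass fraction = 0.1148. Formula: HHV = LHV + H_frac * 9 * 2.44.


HHV = LHV + H_frac * 9 * 2.44
= 26.8 + 0.1148 * 9 * 2.44
= 29.3210 MJ/kg

29.3210 MJ/kg


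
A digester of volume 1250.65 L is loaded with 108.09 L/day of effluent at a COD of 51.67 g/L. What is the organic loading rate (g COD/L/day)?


OLR = Q * S / V
= 108.09 * 51.67 / 1250.65
= 4.4657 g/L/day

4.4657 g/L/day


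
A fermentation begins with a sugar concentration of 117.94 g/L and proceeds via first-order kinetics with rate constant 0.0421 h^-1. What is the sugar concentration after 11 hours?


S = S0 * exp(-k * t)
S = 117.94 * exp(-0.0421 * 11)
S = 74.2231 g/L

74.2231 g/L


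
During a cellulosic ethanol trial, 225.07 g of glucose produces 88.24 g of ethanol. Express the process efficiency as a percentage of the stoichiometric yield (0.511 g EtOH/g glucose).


Fermentation efficiency = (actual / (0.511 * glucose)) * 100
= (88.24 / (0.511 * 225.07)) * 100
= 76.7232%

76.7232%


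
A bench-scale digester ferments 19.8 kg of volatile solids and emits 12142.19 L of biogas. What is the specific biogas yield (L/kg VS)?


Y = V / VS
= 12142.19 / 19.8
= 613.2419 L/kg VS

613.2419 L/kg VS


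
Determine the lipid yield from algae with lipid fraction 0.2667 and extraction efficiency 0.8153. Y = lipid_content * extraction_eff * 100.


Y = lipid_content * extraction_eff * 100
= 0.2667 * 0.8153 * 100
= 21.7441%

21.7441%


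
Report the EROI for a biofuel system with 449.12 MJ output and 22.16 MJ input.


EROI = E_out / E_in
= 449.12 / 22.16
= 20.2671

20.2671


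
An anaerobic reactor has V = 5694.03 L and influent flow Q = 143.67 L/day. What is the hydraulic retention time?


HRT = V / Q
= 5694.03 / 143.67
= 39.6327 days

39.6327 days


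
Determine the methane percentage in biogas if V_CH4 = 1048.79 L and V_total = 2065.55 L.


CH4% = V_CH4 / V_total * 100
= 1048.79 / 2065.55 * 100
= 50.7753%

50.7753%


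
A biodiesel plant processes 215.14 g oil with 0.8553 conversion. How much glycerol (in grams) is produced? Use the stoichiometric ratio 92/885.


glycerol = oil * conv * (92/885)
= 215.14 * 0.8553 * 92 / 885
= 19.1286 g

19.1286 g


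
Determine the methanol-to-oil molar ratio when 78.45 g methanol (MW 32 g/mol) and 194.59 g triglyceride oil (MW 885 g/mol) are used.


Molar ratio = n_MeOH / n_oil = (MeOH/32) / (oil/885) = (MeOH * 885) / (32 * oil)
= (78.45 * 885) / (32 * 194.59)
= 11.1498

11.1498


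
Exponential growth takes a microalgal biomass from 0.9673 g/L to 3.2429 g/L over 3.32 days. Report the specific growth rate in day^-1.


mu = ln(X2/X1) / dt
= ln(3.2429/0.9673) / 3.32
= 0.3644 per day

0.3644 per day


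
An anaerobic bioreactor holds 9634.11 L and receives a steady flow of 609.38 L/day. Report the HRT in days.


HRT = V / Q
= 9634.11 / 609.38
= 15.8097 days

15.8097 days


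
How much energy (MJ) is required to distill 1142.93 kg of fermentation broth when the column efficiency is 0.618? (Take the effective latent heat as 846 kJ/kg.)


E = m * 846 / (eta * 1000)
= 1142.93 * 846 / (0.618 * 1000)
= 1564.5935 MJ

1564.5935 MJ


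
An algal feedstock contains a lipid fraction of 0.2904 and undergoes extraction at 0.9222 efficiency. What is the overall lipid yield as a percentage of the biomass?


Y = lipid_content * extraction_eff * 100
= 0.2904 * 0.9222 * 100
= 26.7807%

26.7807%


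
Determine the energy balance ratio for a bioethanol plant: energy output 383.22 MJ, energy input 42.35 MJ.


EROI = E_out / E_in
= 383.22 / 42.35
= 9.0489

9.0489


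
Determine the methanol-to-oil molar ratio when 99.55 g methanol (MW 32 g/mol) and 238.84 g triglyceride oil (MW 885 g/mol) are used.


Molar ratio = n_MeOH / n_oil = (MeOH/32) / (oil/885) = (MeOH * 885) / (32 * oil)
= (99.55 * 885) / (32 * 238.84)
= 11.5273

11.5273
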